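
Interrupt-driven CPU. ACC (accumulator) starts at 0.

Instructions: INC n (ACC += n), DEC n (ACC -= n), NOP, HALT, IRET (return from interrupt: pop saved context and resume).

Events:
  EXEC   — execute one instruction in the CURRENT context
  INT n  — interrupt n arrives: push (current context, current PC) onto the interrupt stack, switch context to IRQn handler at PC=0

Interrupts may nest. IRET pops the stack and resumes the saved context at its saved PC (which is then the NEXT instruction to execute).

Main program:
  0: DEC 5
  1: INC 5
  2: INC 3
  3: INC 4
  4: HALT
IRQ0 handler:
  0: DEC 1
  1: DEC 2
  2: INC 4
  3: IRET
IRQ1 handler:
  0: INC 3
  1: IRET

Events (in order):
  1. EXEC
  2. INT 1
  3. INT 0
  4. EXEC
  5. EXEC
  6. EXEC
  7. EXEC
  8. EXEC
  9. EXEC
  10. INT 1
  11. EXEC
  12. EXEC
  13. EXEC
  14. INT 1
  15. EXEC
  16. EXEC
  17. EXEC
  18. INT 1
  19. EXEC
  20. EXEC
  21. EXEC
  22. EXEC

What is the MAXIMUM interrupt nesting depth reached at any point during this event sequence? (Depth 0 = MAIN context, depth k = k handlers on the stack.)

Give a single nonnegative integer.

Event 1 (EXEC): [MAIN] PC=0: DEC 5 -> ACC=-5 [depth=0]
Event 2 (INT 1): INT 1 arrives: push (MAIN, PC=1), enter IRQ1 at PC=0 (depth now 1) [depth=1]
Event 3 (INT 0): INT 0 arrives: push (IRQ1, PC=0), enter IRQ0 at PC=0 (depth now 2) [depth=2]
Event 4 (EXEC): [IRQ0] PC=0: DEC 1 -> ACC=-6 [depth=2]
Event 5 (EXEC): [IRQ0] PC=1: DEC 2 -> ACC=-8 [depth=2]
Event 6 (EXEC): [IRQ0] PC=2: INC 4 -> ACC=-4 [depth=2]
Event 7 (EXEC): [IRQ0] PC=3: IRET -> resume IRQ1 at PC=0 (depth now 1) [depth=1]
Event 8 (EXEC): [IRQ1] PC=0: INC 3 -> ACC=-1 [depth=1]
Event 9 (EXEC): [IRQ1] PC=1: IRET -> resume MAIN at PC=1 (depth now 0) [depth=0]
Event 10 (INT 1): INT 1 arrives: push (MAIN, PC=1), enter IRQ1 at PC=0 (depth now 1) [depth=1]
Event 11 (EXEC): [IRQ1] PC=0: INC 3 -> ACC=2 [depth=1]
Event 12 (EXEC): [IRQ1] PC=1: IRET -> resume MAIN at PC=1 (depth now 0) [depth=0]
Event 13 (EXEC): [MAIN] PC=1: INC 5 -> ACC=7 [depth=0]
Event 14 (INT 1): INT 1 arrives: push (MAIN, PC=2), enter IRQ1 at PC=0 (depth now 1) [depth=1]
Event 15 (EXEC): [IRQ1] PC=0: INC 3 -> ACC=10 [depth=1]
Event 16 (EXEC): [IRQ1] PC=1: IRET -> resume MAIN at PC=2 (depth now 0) [depth=0]
Event 17 (EXEC): [MAIN] PC=2: INC 3 -> ACC=13 [depth=0]
Event 18 (INT 1): INT 1 arrives: push (MAIN, PC=3), enter IRQ1 at PC=0 (depth now 1) [depth=1]
Event 19 (EXEC): [IRQ1] PC=0: INC 3 -> ACC=16 [depth=1]
Event 20 (EXEC): [IRQ1] PC=1: IRET -> resume MAIN at PC=3 (depth now 0) [depth=0]
Event 21 (EXEC): [MAIN] PC=3: INC 4 -> ACC=20 [depth=0]
Event 22 (EXEC): [MAIN] PC=4: HALT [depth=0]
Max depth observed: 2

Answer: 2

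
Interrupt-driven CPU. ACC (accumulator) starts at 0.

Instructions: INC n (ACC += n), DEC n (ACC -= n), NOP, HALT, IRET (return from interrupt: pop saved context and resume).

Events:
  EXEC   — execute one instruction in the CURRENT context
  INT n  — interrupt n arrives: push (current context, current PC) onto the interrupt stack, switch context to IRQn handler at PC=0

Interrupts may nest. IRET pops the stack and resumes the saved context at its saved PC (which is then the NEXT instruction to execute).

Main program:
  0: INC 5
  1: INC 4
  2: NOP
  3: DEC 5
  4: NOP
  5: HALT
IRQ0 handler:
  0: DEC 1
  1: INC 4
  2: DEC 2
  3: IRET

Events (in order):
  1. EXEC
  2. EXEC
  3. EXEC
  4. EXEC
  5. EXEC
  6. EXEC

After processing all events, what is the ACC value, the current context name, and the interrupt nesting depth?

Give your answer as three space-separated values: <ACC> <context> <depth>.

Answer: 4 MAIN 0

Derivation:
Event 1 (EXEC): [MAIN] PC=0: INC 5 -> ACC=5
Event 2 (EXEC): [MAIN] PC=1: INC 4 -> ACC=9
Event 3 (EXEC): [MAIN] PC=2: NOP
Event 4 (EXEC): [MAIN] PC=3: DEC 5 -> ACC=4
Event 5 (EXEC): [MAIN] PC=4: NOP
Event 6 (EXEC): [MAIN] PC=5: HALT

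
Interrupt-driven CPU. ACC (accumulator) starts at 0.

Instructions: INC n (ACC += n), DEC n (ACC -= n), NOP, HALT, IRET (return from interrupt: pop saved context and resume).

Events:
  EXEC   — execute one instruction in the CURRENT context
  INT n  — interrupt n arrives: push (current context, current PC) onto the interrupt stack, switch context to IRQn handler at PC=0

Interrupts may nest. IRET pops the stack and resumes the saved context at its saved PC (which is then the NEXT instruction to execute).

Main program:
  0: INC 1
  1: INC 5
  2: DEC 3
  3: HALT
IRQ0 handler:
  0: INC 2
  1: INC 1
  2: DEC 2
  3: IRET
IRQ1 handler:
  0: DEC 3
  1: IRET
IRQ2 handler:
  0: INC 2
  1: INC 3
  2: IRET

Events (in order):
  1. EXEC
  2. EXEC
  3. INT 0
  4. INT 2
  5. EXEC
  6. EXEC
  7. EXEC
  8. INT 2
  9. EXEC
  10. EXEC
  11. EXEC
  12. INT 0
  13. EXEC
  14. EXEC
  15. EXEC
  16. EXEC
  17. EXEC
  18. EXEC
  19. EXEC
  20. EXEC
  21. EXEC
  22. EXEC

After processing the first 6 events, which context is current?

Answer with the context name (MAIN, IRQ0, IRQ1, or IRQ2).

Answer: IRQ2

Derivation:
Event 1 (EXEC): [MAIN] PC=0: INC 1 -> ACC=1
Event 2 (EXEC): [MAIN] PC=1: INC 5 -> ACC=6
Event 3 (INT 0): INT 0 arrives: push (MAIN, PC=2), enter IRQ0 at PC=0 (depth now 1)
Event 4 (INT 2): INT 2 arrives: push (IRQ0, PC=0), enter IRQ2 at PC=0 (depth now 2)
Event 5 (EXEC): [IRQ2] PC=0: INC 2 -> ACC=8
Event 6 (EXEC): [IRQ2] PC=1: INC 3 -> ACC=11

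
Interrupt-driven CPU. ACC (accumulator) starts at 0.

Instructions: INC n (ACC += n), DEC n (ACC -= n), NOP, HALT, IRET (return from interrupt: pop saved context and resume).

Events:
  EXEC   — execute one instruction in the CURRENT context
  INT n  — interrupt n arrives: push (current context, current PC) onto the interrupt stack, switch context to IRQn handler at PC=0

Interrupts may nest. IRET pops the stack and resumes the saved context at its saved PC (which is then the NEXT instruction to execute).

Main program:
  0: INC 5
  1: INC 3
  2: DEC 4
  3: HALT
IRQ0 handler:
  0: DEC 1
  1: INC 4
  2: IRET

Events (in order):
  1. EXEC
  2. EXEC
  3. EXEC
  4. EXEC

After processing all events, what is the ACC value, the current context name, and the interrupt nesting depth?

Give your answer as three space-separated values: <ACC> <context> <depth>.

Event 1 (EXEC): [MAIN] PC=0: INC 5 -> ACC=5
Event 2 (EXEC): [MAIN] PC=1: INC 3 -> ACC=8
Event 3 (EXEC): [MAIN] PC=2: DEC 4 -> ACC=4
Event 4 (EXEC): [MAIN] PC=3: HALT

Answer: 4 MAIN 0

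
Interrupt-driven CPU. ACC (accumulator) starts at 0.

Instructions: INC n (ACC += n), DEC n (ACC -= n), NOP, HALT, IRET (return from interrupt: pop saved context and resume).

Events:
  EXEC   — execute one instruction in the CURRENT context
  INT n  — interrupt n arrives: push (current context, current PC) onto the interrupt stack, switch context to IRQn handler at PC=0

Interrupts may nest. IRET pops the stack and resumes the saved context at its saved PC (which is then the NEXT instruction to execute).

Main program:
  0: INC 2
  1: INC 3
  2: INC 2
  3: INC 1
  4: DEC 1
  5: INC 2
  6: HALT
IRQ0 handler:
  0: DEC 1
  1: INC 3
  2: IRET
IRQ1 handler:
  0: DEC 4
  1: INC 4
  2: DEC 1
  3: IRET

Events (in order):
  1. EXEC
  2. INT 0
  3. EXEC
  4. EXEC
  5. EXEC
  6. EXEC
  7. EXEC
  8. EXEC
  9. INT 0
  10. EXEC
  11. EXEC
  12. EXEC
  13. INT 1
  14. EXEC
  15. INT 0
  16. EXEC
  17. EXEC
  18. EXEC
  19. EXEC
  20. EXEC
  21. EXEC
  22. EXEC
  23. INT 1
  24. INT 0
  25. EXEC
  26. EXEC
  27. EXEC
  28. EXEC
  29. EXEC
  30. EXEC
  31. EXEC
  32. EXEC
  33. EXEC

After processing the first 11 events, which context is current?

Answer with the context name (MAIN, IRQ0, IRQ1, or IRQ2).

Event 1 (EXEC): [MAIN] PC=0: INC 2 -> ACC=2
Event 2 (INT 0): INT 0 arrives: push (MAIN, PC=1), enter IRQ0 at PC=0 (depth now 1)
Event 3 (EXEC): [IRQ0] PC=0: DEC 1 -> ACC=1
Event 4 (EXEC): [IRQ0] PC=1: INC 3 -> ACC=4
Event 5 (EXEC): [IRQ0] PC=2: IRET -> resume MAIN at PC=1 (depth now 0)
Event 6 (EXEC): [MAIN] PC=1: INC 3 -> ACC=7
Event 7 (EXEC): [MAIN] PC=2: INC 2 -> ACC=9
Event 8 (EXEC): [MAIN] PC=3: INC 1 -> ACC=10
Event 9 (INT 0): INT 0 arrives: push (MAIN, PC=4), enter IRQ0 at PC=0 (depth now 1)
Event 10 (EXEC): [IRQ0] PC=0: DEC 1 -> ACC=9
Event 11 (EXEC): [IRQ0] PC=1: INC 3 -> ACC=12

Answer: IRQ0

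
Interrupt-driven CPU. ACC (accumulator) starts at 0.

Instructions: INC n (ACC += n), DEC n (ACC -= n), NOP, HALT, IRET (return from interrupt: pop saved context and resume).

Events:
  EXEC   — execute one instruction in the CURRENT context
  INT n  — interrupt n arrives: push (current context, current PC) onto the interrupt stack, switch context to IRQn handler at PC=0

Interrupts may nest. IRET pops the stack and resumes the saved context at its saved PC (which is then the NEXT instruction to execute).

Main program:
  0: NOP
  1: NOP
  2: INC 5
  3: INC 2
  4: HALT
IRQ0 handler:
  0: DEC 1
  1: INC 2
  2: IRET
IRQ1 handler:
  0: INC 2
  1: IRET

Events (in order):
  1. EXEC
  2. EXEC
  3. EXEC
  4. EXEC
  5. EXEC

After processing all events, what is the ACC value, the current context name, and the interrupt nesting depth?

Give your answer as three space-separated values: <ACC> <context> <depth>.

Event 1 (EXEC): [MAIN] PC=0: NOP
Event 2 (EXEC): [MAIN] PC=1: NOP
Event 3 (EXEC): [MAIN] PC=2: INC 5 -> ACC=5
Event 4 (EXEC): [MAIN] PC=3: INC 2 -> ACC=7
Event 5 (EXEC): [MAIN] PC=4: HALT

Answer: 7 MAIN 0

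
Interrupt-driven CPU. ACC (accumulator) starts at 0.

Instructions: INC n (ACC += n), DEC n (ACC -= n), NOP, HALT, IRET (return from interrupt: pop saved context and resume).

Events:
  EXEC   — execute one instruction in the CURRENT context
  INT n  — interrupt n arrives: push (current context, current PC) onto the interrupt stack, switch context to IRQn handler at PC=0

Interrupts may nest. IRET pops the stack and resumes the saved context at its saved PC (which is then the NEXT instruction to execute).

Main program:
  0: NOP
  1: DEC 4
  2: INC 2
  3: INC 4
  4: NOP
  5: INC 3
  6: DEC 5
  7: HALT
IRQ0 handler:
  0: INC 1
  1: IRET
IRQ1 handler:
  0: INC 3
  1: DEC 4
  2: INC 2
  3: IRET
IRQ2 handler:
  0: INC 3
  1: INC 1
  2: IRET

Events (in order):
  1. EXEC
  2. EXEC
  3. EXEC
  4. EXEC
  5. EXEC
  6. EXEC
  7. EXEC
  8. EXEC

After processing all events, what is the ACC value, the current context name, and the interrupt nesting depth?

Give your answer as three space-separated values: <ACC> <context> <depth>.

Answer: 0 MAIN 0

Derivation:
Event 1 (EXEC): [MAIN] PC=0: NOP
Event 2 (EXEC): [MAIN] PC=1: DEC 4 -> ACC=-4
Event 3 (EXEC): [MAIN] PC=2: INC 2 -> ACC=-2
Event 4 (EXEC): [MAIN] PC=3: INC 4 -> ACC=2
Event 5 (EXEC): [MAIN] PC=4: NOP
Event 6 (EXEC): [MAIN] PC=5: INC 3 -> ACC=5
Event 7 (EXEC): [MAIN] PC=6: DEC 5 -> ACC=0
Event 8 (EXEC): [MAIN] PC=7: HALT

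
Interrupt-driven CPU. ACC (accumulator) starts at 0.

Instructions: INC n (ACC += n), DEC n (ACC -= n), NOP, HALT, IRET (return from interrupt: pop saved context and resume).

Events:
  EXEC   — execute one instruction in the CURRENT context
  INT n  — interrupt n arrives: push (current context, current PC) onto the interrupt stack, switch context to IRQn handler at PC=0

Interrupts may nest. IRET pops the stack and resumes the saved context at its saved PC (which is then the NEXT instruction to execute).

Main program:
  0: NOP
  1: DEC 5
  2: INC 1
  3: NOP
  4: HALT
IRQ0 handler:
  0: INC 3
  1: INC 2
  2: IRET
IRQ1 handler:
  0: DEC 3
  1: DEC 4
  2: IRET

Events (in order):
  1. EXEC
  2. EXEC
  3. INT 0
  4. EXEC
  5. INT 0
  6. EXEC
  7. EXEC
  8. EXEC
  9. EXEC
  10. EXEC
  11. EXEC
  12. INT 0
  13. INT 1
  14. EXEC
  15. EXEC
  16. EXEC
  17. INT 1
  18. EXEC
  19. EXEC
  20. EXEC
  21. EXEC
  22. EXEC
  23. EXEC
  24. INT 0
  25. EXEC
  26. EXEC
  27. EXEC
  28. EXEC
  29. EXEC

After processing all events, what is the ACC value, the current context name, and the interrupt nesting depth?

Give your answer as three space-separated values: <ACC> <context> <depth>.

Event 1 (EXEC): [MAIN] PC=0: NOP
Event 2 (EXEC): [MAIN] PC=1: DEC 5 -> ACC=-5
Event 3 (INT 0): INT 0 arrives: push (MAIN, PC=2), enter IRQ0 at PC=0 (depth now 1)
Event 4 (EXEC): [IRQ0] PC=0: INC 3 -> ACC=-2
Event 5 (INT 0): INT 0 arrives: push (IRQ0, PC=1), enter IRQ0 at PC=0 (depth now 2)
Event 6 (EXEC): [IRQ0] PC=0: INC 3 -> ACC=1
Event 7 (EXEC): [IRQ0] PC=1: INC 2 -> ACC=3
Event 8 (EXEC): [IRQ0] PC=2: IRET -> resume IRQ0 at PC=1 (depth now 1)
Event 9 (EXEC): [IRQ0] PC=1: INC 2 -> ACC=5
Event 10 (EXEC): [IRQ0] PC=2: IRET -> resume MAIN at PC=2 (depth now 0)
Event 11 (EXEC): [MAIN] PC=2: INC 1 -> ACC=6
Event 12 (INT 0): INT 0 arrives: push (MAIN, PC=3), enter IRQ0 at PC=0 (depth now 1)
Event 13 (INT 1): INT 1 arrives: push (IRQ0, PC=0), enter IRQ1 at PC=0 (depth now 2)
Event 14 (EXEC): [IRQ1] PC=0: DEC 3 -> ACC=3
Event 15 (EXEC): [IRQ1] PC=1: DEC 4 -> ACC=-1
Event 16 (EXEC): [IRQ1] PC=2: IRET -> resume IRQ0 at PC=0 (depth now 1)
Event 17 (INT 1): INT 1 arrives: push (IRQ0, PC=0), enter IRQ1 at PC=0 (depth now 2)
Event 18 (EXEC): [IRQ1] PC=0: DEC 3 -> ACC=-4
Event 19 (EXEC): [IRQ1] PC=1: DEC 4 -> ACC=-8
Event 20 (EXEC): [IRQ1] PC=2: IRET -> resume IRQ0 at PC=0 (depth now 1)
Event 21 (EXEC): [IRQ0] PC=0: INC 3 -> ACC=-5
Event 22 (EXEC): [IRQ0] PC=1: INC 2 -> ACC=-3
Event 23 (EXEC): [IRQ0] PC=2: IRET -> resume MAIN at PC=3 (depth now 0)
Event 24 (INT 0): INT 0 arrives: push (MAIN, PC=3), enter IRQ0 at PC=0 (depth now 1)
Event 25 (EXEC): [IRQ0] PC=0: INC 3 -> ACC=0
Event 26 (EXEC): [IRQ0] PC=1: INC 2 -> ACC=2
Event 27 (EXEC): [IRQ0] PC=2: IRET -> resume MAIN at PC=3 (depth now 0)
Event 28 (EXEC): [MAIN] PC=3: NOP
Event 29 (EXEC): [MAIN] PC=4: HALT

Answer: 2 MAIN 0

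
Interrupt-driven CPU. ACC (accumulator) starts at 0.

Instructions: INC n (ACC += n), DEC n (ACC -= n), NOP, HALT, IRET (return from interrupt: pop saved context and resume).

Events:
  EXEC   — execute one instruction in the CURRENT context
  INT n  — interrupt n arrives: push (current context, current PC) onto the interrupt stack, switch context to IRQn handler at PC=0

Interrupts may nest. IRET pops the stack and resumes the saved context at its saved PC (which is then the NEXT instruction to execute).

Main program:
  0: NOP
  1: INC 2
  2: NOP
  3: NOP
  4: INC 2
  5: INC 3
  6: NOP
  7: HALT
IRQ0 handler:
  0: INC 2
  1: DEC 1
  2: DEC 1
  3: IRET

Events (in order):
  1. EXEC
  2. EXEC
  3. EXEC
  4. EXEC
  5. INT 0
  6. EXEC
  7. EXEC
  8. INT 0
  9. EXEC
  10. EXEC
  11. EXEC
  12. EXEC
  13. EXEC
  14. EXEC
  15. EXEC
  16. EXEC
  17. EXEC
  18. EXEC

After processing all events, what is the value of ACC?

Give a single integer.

Event 1 (EXEC): [MAIN] PC=0: NOP
Event 2 (EXEC): [MAIN] PC=1: INC 2 -> ACC=2
Event 3 (EXEC): [MAIN] PC=2: NOP
Event 4 (EXEC): [MAIN] PC=3: NOP
Event 5 (INT 0): INT 0 arrives: push (MAIN, PC=4), enter IRQ0 at PC=0 (depth now 1)
Event 6 (EXEC): [IRQ0] PC=0: INC 2 -> ACC=4
Event 7 (EXEC): [IRQ0] PC=1: DEC 1 -> ACC=3
Event 8 (INT 0): INT 0 arrives: push (IRQ0, PC=2), enter IRQ0 at PC=0 (depth now 2)
Event 9 (EXEC): [IRQ0] PC=0: INC 2 -> ACC=5
Event 10 (EXEC): [IRQ0] PC=1: DEC 1 -> ACC=4
Event 11 (EXEC): [IRQ0] PC=2: DEC 1 -> ACC=3
Event 12 (EXEC): [IRQ0] PC=3: IRET -> resume IRQ0 at PC=2 (depth now 1)
Event 13 (EXEC): [IRQ0] PC=2: DEC 1 -> ACC=2
Event 14 (EXEC): [IRQ0] PC=3: IRET -> resume MAIN at PC=4 (depth now 0)
Event 15 (EXEC): [MAIN] PC=4: INC 2 -> ACC=4
Event 16 (EXEC): [MAIN] PC=5: INC 3 -> ACC=7
Event 17 (EXEC): [MAIN] PC=6: NOP
Event 18 (EXEC): [MAIN] PC=7: HALT

Answer: 7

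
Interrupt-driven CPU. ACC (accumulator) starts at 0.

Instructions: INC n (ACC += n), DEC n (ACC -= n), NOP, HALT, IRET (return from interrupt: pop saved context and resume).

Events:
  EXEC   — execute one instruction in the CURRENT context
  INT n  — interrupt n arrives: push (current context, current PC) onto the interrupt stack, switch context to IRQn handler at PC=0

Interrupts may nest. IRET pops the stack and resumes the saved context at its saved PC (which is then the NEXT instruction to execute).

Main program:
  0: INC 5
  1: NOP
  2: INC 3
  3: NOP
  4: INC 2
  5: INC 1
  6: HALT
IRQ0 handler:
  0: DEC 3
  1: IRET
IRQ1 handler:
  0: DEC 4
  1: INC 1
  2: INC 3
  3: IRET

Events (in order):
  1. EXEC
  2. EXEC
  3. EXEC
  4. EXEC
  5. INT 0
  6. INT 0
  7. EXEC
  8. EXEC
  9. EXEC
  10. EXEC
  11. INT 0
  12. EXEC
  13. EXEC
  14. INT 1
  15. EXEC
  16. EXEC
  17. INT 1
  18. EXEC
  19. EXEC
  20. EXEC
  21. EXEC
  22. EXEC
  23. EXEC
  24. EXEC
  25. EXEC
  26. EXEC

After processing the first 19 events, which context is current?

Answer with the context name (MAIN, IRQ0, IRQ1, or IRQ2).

Event 1 (EXEC): [MAIN] PC=0: INC 5 -> ACC=5
Event 2 (EXEC): [MAIN] PC=1: NOP
Event 3 (EXEC): [MAIN] PC=2: INC 3 -> ACC=8
Event 4 (EXEC): [MAIN] PC=3: NOP
Event 5 (INT 0): INT 0 arrives: push (MAIN, PC=4), enter IRQ0 at PC=0 (depth now 1)
Event 6 (INT 0): INT 0 arrives: push (IRQ0, PC=0), enter IRQ0 at PC=0 (depth now 2)
Event 7 (EXEC): [IRQ0] PC=0: DEC 3 -> ACC=5
Event 8 (EXEC): [IRQ0] PC=1: IRET -> resume IRQ0 at PC=0 (depth now 1)
Event 9 (EXEC): [IRQ0] PC=0: DEC 3 -> ACC=2
Event 10 (EXEC): [IRQ0] PC=1: IRET -> resume MAIN at PC=4 (depth now 0)
Event 11 (INT 0): INT 0 arrives: push (MAIN, PC=4), enter IRQ0 at PC=0 (depth now 1)
Event 12 (EXEC): [IRQ0] PC=0: DEC 3 -> ACC=-1
Event 13 (EXEC): [IRQ0] PC=1: IRET -> resume MAIN at PC=4 (depth now 0)
Event 14 (INT 1): INT 1 arrives: push (MAIN, PC=4), enter IRQ1 at PC=0 (depth now 1)
Event 15 (EXEC): [IRQ1] PC=0: DEC 4 -> ACC=-5
Event 16 (EXEC): [IRQ1] PC=1: INC 1 -> ACC=-4
Event 17 (INT 1): INT 1 arrives: push (IRQ1, PC=2), enter IRQ1 at PC=0 (depth now 2)
Event 18 (EXEC): [IRQ1] PC=0: DEC 4 -> ACC=-8
Event 19 (EXEC): [IRQ1] PC=1: INC 1 -> ACC=-7

Answer: IRQ1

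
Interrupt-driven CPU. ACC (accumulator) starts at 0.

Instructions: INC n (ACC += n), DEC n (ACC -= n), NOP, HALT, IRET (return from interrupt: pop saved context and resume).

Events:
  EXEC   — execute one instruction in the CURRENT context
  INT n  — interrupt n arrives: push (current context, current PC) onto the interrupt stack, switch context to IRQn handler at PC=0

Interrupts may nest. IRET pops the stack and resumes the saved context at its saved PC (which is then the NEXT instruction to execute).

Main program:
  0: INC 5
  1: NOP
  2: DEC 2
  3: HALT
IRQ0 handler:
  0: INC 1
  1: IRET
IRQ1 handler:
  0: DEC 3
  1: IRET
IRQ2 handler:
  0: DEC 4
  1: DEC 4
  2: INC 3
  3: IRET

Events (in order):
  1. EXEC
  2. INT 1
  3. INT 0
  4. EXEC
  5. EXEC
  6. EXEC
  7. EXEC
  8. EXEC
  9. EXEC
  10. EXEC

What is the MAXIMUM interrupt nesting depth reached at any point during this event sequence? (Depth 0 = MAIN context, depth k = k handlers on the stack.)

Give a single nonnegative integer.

Event 1 (EXEC): [MAIN] PC=0: INC 5 -> ACC=5 [depth=0]
Event 2 (INT 1): INT 1 arrives: push (MAIN, PC=1), enter IRQ1 at PC=0 (depth now 1) [depth=1]
Event 3 (INT 0): INT 0 arrives: push (IRQ1, PC=0), enter IRQ0 at PC=0 (depth now 2) [depth=2]
Event 4 (EXEC): [IRQ0] PC=0: INC 1 -> ACC=6 [depth=2]
Event 5 (EXEC): [IRQ0] PC=1: IRET -> resume IRQ1 at PC=0 (depth now 1) [depth=1]
Event 6 (EXEC): [IRQ1] PC=0: DEC 3 -> ACC=3 [depth=1]
Event 7 (EXEC): [IRQ1] PC=1: IRET -> resume MAIN at PC=1 (depth now 0) [depth=0]
Event 8 (EXEC): [MAIN] PC=1: NOP [depth=0]
Event 9 (EXEC): [MAIN] PC=2: DEC 2 -> ACC=1 [depth=0]
Event 10 (EXEC): [MAIN] PC=3: HALT [depth=0]
Max depth observed: 2

Answer: 2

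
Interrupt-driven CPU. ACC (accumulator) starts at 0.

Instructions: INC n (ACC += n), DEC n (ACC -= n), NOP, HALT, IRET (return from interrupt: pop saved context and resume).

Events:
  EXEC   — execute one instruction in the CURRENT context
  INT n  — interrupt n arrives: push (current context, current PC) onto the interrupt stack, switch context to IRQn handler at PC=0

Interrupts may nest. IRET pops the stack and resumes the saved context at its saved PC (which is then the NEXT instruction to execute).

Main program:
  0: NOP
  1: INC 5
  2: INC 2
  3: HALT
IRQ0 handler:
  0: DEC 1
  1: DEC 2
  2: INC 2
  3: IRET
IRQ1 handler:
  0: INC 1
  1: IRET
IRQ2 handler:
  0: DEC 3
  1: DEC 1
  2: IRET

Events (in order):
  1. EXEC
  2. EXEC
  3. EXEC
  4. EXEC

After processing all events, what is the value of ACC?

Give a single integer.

Answer: 7

Derivation:
Event 1 (EXEC): [MAIN] PC=0: NOP
Event 2 (EXEC): [MAIN] PC=1: INC 5 -> ACC=5
Event 3 (EXEC): [MAIN] PC=2: INC 2 -> ACC=7
Event 4 (EXEC): [MAIN] PC=3: HALT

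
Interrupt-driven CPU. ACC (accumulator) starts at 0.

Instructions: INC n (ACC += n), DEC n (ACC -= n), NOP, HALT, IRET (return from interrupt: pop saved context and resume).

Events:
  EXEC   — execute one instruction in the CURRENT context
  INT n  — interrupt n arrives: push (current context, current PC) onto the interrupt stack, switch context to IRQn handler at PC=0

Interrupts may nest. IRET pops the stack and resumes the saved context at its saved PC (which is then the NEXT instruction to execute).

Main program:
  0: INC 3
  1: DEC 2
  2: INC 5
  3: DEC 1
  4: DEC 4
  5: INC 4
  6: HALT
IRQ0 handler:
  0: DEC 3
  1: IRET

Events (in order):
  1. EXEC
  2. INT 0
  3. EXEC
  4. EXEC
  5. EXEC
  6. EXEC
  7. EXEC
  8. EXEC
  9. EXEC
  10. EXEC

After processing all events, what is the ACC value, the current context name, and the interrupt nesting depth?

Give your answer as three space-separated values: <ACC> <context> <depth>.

Answer: 2 MAIN 0

Derivation:
Event 1 (EXEC): [MAIN] PC=0: INC 3 -> ACC=3
Event 2 (INT 0): INT 0 arrives: push (MAIN, PC=1), enter IRQ0 at PC=0 (depth now 1)
Event 3 (EXEC): [IRQ0] PC=0: DEC 3 -> ACC=0
Event 4 (EXEC): [IRQ0] PC=1: IRET -> resume MAIN at PC=1 (depth now 0)
Event 5 (EXEC): [MAIN] PC=1: DEC 2 -> ACC=-2
Event 6 (EXEC): [MAIN] PC=2: INC 5 -> ACC=3
Event 7 (EXEC): [MAIN] PC=3: DEC 1 -> ACC=2
Event 8 (EXEC): [MAIN] PC=4: DEC 4 -> ACC=-2
Event 9 (EXEC): [MAIN] PC=5: INC 4 -> ACC=2
Event 10 (EXEC): [MAIN] PC=6: HALT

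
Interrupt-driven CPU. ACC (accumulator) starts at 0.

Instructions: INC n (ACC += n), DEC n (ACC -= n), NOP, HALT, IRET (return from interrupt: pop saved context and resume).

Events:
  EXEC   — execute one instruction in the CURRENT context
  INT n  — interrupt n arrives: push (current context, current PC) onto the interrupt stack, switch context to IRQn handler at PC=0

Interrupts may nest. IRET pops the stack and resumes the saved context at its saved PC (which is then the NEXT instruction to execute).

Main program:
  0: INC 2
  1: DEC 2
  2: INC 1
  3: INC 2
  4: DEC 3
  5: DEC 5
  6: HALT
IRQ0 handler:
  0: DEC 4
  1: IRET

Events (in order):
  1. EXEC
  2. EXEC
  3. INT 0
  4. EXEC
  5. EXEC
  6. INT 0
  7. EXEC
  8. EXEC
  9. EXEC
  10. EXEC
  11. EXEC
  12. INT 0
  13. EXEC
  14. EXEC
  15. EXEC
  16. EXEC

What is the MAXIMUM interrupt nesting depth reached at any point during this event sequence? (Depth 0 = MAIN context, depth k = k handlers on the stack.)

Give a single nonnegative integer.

Event 1 (EXEC): [MAIN] PC=0: INC 2 -> ACC=2 [depth=0]
Event 2 (EXEC): [MAIN] PC=1: DEC 2 -> ACC=0 [depth=0]
Event 3 (INT 0): INT 0 arrives: push (MAIN, PC=2), enter IRQ0 at PC=0 (depth now 1) [depth=1]
Event 4 (EXEC): [IRQ0] PC=0: DEC 4 -> ACC=-4 [depth=1]
Event 5 (EXEC): [IRQ0] PC=1: IRET -> resume MAIN at PC=2 (depth now 0) [depth=0]
Event 6 (INT 0): INT 0 arrives: push (MAIN, PC=2), enter IRQ0 at PC=0 (depth now 1) [depth=1]
Event 7 (EXEC): [IRQ0] PC=0: DEC 4 -> ACC=-8 [depth=1]
Event 8 (EXEC): [IRQ0] PC=1: IRET -> resume MAIN at PC=2 (depth now 0) [depth=0]
Event 9 (EXEC): [MAIN] PC=2: INC 1 -> ACC=-7 [depth=0]
Event 10 (EXEC): [MAIN] PC=3: INC 2 -> ACC=-5 [depth=0]
Event 11 (EXEC): [MAIN] PC=4: DEC 3 -> ACC=-8 [depth=0]
Event 12 (INT 0): INT 0 arrives: push (MAIN, PC=5), enter IRQ0 at PC=0 (depth now 1) [depth=1]
Event 13 (EXEC): [IRQ0] PC=0: DEC 4 -> ACC=-12 [depth=1]
Event 14 (EXEC): [IRQ0] PC=1: IRET -> resume MAIN at PC=5 (depth now 0) [depth=0]
Event 15 (EXEC): [MAIN] PC=5: DEC 5 -> ACC=-17 [depth=0]
Event 16 (EXEC): [MAIN] PC=6: HALT [depth=0]
Max depth observed: 1

Answer: 1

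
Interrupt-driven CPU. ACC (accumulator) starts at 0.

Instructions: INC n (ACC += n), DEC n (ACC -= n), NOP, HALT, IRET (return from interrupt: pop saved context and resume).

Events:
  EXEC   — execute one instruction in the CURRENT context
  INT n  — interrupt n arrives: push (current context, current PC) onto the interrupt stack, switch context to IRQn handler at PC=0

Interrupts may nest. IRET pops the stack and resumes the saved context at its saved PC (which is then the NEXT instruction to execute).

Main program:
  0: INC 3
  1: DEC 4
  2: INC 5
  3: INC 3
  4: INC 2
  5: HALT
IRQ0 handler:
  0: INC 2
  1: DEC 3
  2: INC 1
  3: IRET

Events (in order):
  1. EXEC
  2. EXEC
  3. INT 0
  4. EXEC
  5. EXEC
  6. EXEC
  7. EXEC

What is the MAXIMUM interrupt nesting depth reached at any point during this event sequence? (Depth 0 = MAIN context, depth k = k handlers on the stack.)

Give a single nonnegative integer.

Event 1 (EXEC): [MAIN] PC=0: INC 3 -> ACC=3 [depth=0]
Event 2 (EXEC): [MAIN] PC=1: DEC 4 -> ACC=-1 [depth=0]
Event 3 (INT 0): INT 0 arrives: push (MAIN, PC=2), enter IRQ0 at PC=0 (depth now 1) [depth=1]
Event 4 (EXEC): [IRQ0] PC=0: INC 2 -> ACC=1 [depth=1]
Event 5 (EXEC): [IRQ0] PC=1: DEC 3 -> ACC=-2 [depth=1]
Event 6 (EXEC): [IRQ0] PC=2: INC 1 -> ACC=-1 [depth=1]
Event 7 (EXEC): [IRQ0] PC=3: IRET -> resume MAIN at PC=2 (depth now 0) [depth=0]
Max depth observed: 1

Answer: 1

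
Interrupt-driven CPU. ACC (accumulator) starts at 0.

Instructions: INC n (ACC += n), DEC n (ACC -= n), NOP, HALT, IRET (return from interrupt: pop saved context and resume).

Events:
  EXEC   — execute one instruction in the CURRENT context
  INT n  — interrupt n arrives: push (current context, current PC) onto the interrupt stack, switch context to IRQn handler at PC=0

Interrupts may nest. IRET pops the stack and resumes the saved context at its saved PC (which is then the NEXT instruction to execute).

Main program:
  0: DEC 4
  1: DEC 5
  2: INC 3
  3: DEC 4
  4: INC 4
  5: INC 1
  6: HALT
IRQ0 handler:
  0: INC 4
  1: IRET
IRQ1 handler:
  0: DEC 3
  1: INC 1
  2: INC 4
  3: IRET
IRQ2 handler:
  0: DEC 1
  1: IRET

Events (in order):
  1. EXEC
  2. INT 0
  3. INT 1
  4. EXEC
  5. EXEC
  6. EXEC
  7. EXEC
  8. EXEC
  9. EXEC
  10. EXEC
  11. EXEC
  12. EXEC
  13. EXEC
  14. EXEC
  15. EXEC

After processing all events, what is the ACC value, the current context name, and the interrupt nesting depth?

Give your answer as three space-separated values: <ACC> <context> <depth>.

Event 1 (EXEC): [MAIN] PC=0: DEC 4 -> ACC=-4
Event 2 (INT 0): INT 0 arrives: push (MAIN, PC=1), enter IRQ0 at PC=0 (depth now 1)
Event 3 (INT 1): INT 1 arrives: push (IRQ0, PC=0), enter IRQ1 at PC=0 (depth now 2)
Event 4 (EXEC): [IRQ1] PC=0: DEC 3 -> ACC=-7
Event 5 (EXEC): [IRQ1] PC=1: INC 1 -> ACC=-6
Event 6 (EXEC): [IRQ1] PC=2: INC 4 -> ACC=-2
Event 7 (EXEC): [IRQ1] PC=3: IRET -> resume IRQ0 at PC=0 (depth now 1)
Event 8 (EXEC): [IRQ0] PC=0: INC 4 -> ACC=2
Event 9 (EXEC): [IRQ0] PC=1: IRET -> resume MAIN at PC=1 (depth now 0)
Event 10 (EXEC): [MAIN] PC=1: DEC 5 -> ACC=-3
Event 11 (EXEC): [MAIN] PC=2: INC 3 -> ACC=0
Event 12 (EXEC): [MAIN] PC=3: DEC 4 -> ACC=-4
Event 13 (EXEC): [MAIN] PC=4: INC 4 -> ACC=0
Event 14 (EXEC): [MAIN] PC=5: INC 1 -> ACC=1
Event 15 (EXEC): [MAIN] PC=6: HALT

Answer: 1 MAIN 0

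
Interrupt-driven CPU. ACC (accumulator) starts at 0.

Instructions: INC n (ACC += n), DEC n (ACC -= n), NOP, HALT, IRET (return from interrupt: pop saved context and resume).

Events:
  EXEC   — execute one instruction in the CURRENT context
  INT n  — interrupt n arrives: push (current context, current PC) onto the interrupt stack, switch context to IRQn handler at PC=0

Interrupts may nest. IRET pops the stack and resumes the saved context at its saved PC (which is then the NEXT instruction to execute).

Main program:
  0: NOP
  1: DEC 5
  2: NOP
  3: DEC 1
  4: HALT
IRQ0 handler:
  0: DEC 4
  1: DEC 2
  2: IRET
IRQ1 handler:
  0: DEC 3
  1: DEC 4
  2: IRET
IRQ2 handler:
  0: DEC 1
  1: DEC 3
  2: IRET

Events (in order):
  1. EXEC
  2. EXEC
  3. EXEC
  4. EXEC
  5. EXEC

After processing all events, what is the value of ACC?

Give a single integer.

Event 1 (EXEC): [MAIN] PC=0: NOP
Event 2 (EXEC): [MAIN] PC=1: DEC 5 -> ACC=-5
Event 3 (EXEC): [MAIN] PC=2: NOP
Event 4 (EXEC): [MAIN] PC=3: DEC 1 -> ACC=-6
Event 5 (EXEC): [MAIN] PC=4: HALT

Answer: -6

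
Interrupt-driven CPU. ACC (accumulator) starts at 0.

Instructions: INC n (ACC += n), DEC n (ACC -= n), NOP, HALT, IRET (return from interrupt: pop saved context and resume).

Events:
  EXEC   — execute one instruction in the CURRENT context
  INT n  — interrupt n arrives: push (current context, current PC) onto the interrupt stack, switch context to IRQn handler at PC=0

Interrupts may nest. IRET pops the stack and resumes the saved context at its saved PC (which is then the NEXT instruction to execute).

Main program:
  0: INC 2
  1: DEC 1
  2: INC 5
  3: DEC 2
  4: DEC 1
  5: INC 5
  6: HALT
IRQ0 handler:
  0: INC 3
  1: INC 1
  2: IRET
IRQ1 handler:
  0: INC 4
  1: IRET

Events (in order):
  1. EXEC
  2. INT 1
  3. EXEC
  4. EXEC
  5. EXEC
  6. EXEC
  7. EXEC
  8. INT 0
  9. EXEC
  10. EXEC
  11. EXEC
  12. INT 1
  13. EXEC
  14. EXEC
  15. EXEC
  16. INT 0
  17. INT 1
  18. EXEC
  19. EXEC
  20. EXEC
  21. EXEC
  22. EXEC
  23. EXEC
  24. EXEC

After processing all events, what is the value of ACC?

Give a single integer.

Event 1 (EXEC): [MAIN] PC=0: INC 2 -> ACC=2
Event 2 (INT 1): INT 1 arrives: push (MAIN, PC=1), enter IRQ1 at PC=0 (depth now 1)
Event 3 (EXEC): [IRQ1] PC=0: INC 4 -> ACC=6
Event 4 (EXEC): [IRQ1] PC=1: IRET -> resume MAIN at PC=1 (depth now 0)
Event 5 (EXEC): [MAIN] PC=1: DEC 1 -> ACC=5
Event 6 (EXEC): [MAIN] PC=2: INC 5 -> ACC=10
Event 7 (EXEC): [MAIN] PC=3: DEC 2 -> ACC=8
Event 8 (INT 0): INT 0 arrives: push (MAIN, PC=4), enter IRQ0 at PC=0 (depth now 1)
Event 9 (EXEC): [IRQ0] PC=0: INC 3 -> ACC=11
Event 10 (EXEC): [IRQ0] PC=1: INC 1 -> ACC=12
Event 11 (EXEC): [IRQ0] PC=2: IRET -> resume MAIN at PC=4 (depth now 0)
Event 12 (INT 1): INT 1 arrives: push (MAIN, PC=4), enter IRQ1 at PC=0 (depth now 1)
Event 13 (EXEC): [IRQ1] PC=0: INC 4 -> ACC=16
Event 14 (EXEC): [IRQ1] PC=1: IRET -> resume MAIN at PC=4 (depth now 0)
Event 15 (EXEC): [MAIN] PC=4: DEC 1 -> ACC=15
Event 16 (INT 0): INT 0 arrives: push (MAIN, PC=5), enter IRQ0 at PC=0 (depth now 1)
Event 17 (INT 1): INT 1 arrives: push (IRQ0, PC=0), enter IRQ1 at PC=0 (depth now 2)
Event 18 (EXEC): [IRQ1] PC=0: INC 4 -> ACC=19
Event 19 (EXEC): [IRQ1] PC=1: IRET -> resume IRQ0 at PC=0 (depth now 1)
Event 20 (EXEC): [IRQ0] PC=0: INC 3 -> ACC=22
Event 21 (EXEC): [IRQ0] PC=1: INC 1 -> ACC=23
Event 22 (EXEC): [IRQ0] PC=2: IRET -> resume MAIN at PC=5 (depth now 0)
Event 23 (EXEC): [MAIN] PC=5: INC 5 -> ACC=28
Event 24 (EXEC): [MAIN] PC=6: HALT

Answer: 28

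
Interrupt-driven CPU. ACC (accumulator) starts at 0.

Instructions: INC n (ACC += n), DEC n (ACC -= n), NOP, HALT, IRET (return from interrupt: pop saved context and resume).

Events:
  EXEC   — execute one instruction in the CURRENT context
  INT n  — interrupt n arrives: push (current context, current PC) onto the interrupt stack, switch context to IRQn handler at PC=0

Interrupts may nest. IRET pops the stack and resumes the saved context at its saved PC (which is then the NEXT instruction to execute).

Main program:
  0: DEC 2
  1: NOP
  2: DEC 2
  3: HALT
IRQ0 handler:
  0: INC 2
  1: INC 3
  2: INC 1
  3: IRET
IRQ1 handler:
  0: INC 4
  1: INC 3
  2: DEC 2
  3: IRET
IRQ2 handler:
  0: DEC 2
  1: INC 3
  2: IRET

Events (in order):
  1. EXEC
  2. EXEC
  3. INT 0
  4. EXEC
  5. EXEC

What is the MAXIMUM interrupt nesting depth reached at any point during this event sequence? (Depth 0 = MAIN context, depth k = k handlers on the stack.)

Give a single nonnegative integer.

Event 1 (EXEC): [MAIN] PC=0: DEC 2 -> ACC=-2 [depth=0]
Event 2 (EXEC): [MAIN] PC=1: NOP [depth=0]
Event 3 (INT 0): INT 0 arrives: push (MAIN, PC=2), enter IRQ0 at PC=0 (depth now 1) [depth=1]
Event 4 (EXEC): [IRQ0] PC=0: INC 2 -> ACC=0 [depth=1]
Event 5 (EXEC): [IRQ0] PC=1: INC 3 -> ACC=3 [depth=1]
Max depth observed: 1

Answer: 1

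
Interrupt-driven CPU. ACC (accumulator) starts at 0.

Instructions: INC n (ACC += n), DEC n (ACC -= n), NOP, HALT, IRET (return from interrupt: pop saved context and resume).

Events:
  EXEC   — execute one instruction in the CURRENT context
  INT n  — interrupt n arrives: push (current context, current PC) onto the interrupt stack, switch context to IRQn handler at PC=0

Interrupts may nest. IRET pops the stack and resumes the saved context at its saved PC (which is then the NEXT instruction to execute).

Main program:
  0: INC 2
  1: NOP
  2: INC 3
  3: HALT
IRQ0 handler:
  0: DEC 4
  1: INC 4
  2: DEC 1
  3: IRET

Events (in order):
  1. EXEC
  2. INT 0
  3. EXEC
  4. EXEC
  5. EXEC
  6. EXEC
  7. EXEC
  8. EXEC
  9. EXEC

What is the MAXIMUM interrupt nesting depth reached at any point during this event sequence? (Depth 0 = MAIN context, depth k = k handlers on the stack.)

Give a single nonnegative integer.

Event 1 (EXEC): [MAIN] PC=0: INC 2 -> ACC=2 [depth=0]
Event 2 (INT 0): INT 0 arrives: push (MAIN, PC=1), enter IRQ0 at PC=0 (depth now 1) [depth=1]
Event 3 (EXEC): [IRQ0] PC=0: DEC 4 -> ACC=-2 [depth=1]
Event 4 (EXEC): [IRQ0] PC=1: INC 4 -> ACC=2 [depth=1]
Event 5 (EXEC): [IRQ0] PC=2: DEC 1 -> ACC=1 [depth=1]
Event 6 (EXEC): [IRQ0] PC=3: IRET -> resume MAIN at PC=1 (depth now 0) [depth=0]
Event 7 (EXEC): [MAIN] PC=1: NOP [depth=0]
Event 8 (EXEC): [MAIN] PC=2: INC 3 -> ACC=4 [depth=0]
Event 9 (EXEC): [MAIN] PC=3: HALT [depth=0]
Max depth observed: 1

Answer: 1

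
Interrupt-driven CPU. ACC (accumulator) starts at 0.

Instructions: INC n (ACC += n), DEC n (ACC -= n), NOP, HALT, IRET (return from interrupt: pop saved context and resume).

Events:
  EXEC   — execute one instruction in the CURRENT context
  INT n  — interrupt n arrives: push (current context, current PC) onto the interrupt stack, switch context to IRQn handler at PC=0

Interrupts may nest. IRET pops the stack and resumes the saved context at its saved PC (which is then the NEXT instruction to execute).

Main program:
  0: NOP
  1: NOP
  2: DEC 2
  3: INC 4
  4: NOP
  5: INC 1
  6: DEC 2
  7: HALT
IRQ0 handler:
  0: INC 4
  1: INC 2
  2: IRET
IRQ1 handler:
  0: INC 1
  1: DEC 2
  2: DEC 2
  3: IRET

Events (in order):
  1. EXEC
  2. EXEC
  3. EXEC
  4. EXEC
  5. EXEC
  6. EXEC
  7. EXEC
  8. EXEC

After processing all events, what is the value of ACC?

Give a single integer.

Event 1 (EXEC): [MAIN] PC=0: NOP
Event 2 (EXEC): [MAIN] PC=1: NOP
Event 3 (EXEC): [MAIN] PC=2: DEC 2 -> ACC=-2
Event 4 (EXEC): [MAIN] PC=3: INC 4 -> ACC=2
Event 5 (EXEC): [MAIN] PC=4: NOP
Event 6 (EXEC): [MAIN] PC=5: INC 1 -> ACC=3
Event 7 (EXEC): [MAIN] PC=6: DEC 2 -> ACC=1
Event 8 (EXEC): [MAIN] PC=7: HALT

Answer: 1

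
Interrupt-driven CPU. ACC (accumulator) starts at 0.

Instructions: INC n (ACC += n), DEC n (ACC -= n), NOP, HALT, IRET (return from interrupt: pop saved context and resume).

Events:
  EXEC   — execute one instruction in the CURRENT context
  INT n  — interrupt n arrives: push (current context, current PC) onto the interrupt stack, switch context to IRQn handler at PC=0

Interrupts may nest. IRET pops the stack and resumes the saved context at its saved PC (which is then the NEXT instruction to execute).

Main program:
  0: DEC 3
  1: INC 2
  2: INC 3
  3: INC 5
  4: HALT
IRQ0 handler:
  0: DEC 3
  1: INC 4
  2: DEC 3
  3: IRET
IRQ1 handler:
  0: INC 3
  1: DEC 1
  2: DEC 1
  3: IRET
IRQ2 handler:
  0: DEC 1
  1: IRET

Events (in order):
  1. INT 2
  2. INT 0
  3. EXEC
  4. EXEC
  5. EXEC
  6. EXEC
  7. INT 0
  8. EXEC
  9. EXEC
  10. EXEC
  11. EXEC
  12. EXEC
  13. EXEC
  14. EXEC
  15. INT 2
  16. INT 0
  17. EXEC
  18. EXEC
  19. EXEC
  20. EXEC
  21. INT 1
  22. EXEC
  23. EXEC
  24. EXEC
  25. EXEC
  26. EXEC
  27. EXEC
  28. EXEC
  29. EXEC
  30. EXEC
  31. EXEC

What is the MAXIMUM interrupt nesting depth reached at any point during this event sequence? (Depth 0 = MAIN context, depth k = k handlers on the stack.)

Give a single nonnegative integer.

Event 1 (INT 2): INT 2 arrives: push (MAIN, PC=0), enter IRQ2 at PC=0 (depth now 1) [depth=1]
Event 2 (INT 0): INT 0 arrives: push (IRQ2, PC=0), enter IRQ0 at PC=0 (depth now 2) [depth=2]
Event 3 (EXEC): [IRQ0] PC=0: DEC 3 -> ACC=-3 [depth=2]
Event 4 (EXEC): [IRQ0] PC=1: INC 4 -> ACC=1 [depth=2]
Event 5 (EXEC): [IRQ0] PC=2: DEC 3 -> ACC=-2 [depth=2]
Event 6 (EXEC): [IRQ0] PC=3: IRET -> resume IRQ2 at PC=0 (depth now 1) [depth=1]
Event 7 (INT 0): INT 0 arrives: push (IRQ2, PC=0), enter IRQ0 at PC=0 (depth now 2) [depth=2]
Event 8 (EXEC): [IRQ0] PC=0: DEC 3 -> ACC=-5 [depth=2]
Event 9 (EXEC): [IRQ0] PC=1: INC 4 -> ACC=-1 [depth=2]
Event 10 (EXEC): [IRQ0] PC=2: DEC 3 -> ACC=-4 [depth=2]
Event 11 (EXEC): [IRQ0] PC=3: IRET -> resume IRQ2 at PC=0 (depth now 1) [depth=1]
Event 12 (EXEC): [IRQ2] PC=0: DEC 1 -> ACC=-5 [depth=1]
Event 13 (EXEC): [IRQ2] PC=1: IRET -> resume MAIN at PC=0 (depth now 0) [depth=0]
Event 14 (EXEC): [MAIN] PC=0: DEC 3 -> ACC=-8 [depth=0]
Event 15 (INT 2): INT 2 arrives: push (MAIN, PC=1), enter IRQ2 at PC=0 (depth now 1) [depth=1]
Event 16 (INT 0): INT 0 arrives: push (IRQ2, PC=0), enter IRQ0 at PC=0 (depth now 2) [depth=2]
Event 17 (EXEC): [IRQ0] PC=0: DEC 3 -> ACC=-11 [depth=2]
Event 18 (EXEC): [IRQ0] PC=1: INC 4 -> ACC=-7 [depth=2]
Event 19 (EXEC): [IRQ0] PC=2: DEC 3 -> ACC=-10 [depth=2]
Event 20 (EXEC): [IRQ0] PC=3: IRET -> resume IRQ2 at PC=0 (depth now 1) [depth=1]
Event 21 (INT 1): INT 1 arrives: push (IRQ2, PC=0), enter IRQ1 at PC=0 (depth now 2) [depth=2]
Event 22 (EXEC): [IRQ1] PC=0: INC 3 -> ACC=-7 [depth=2]
Event 23 (EXEC): [IRQ1] PC=1: DEC 1 -> ACC=-8 [depth=2]
Event 24 (EXEC): [IRQ1] PC=2: DEC 1 -> ACC=-9 [depth=2]
Event 25 (EXEC): [IRQ1] PC=3: IRET -> resume IRQ2 at PC=0 (depth now 1) [depth=1]
Event 26 (EXEC): [IRQ2] PC=0: DEC 1 -> ACC=-10 [depth=1]
Event 27 (EXEC): [IRQ2] PC=1: IRET -> resume MAIN at PC=1 (depth now 0) [depth=0]
Event 28 (EXEC): [MAIN] PC=1: INC 2 -> ACC=-8 [depth=0]
Event 29 (EXEC): [MAIN] PC=2: INC 3 -> ACC=-5 [depth=0]
Event 30 (EXEC): [MAIN] PC=3: INC 5 -> ACC=0 [depth=0]
Event 31 (EXEC): [MAIN] PC=4: HALT [depth=0]
Max depth observed: 2

Answer: 2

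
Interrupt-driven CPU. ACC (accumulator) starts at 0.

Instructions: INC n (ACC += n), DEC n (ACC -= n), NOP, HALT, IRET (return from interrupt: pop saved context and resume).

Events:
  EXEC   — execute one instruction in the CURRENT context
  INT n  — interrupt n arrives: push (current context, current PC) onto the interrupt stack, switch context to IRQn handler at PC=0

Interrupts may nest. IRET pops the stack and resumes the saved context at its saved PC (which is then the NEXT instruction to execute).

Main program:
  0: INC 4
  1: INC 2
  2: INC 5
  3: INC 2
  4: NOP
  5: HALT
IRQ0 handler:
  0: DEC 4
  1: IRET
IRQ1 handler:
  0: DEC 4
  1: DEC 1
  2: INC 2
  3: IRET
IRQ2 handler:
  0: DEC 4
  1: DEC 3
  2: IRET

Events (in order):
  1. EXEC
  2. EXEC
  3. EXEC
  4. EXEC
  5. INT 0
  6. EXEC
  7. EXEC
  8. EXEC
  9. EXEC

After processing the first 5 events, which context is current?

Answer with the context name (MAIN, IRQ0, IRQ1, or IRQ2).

Event 1 (EXEC): [MAIN] PC=0: INC 4 -> ACC=4
Event 2 (EXEC): [MAIN] PC=1: INC 2 -> ACC=6
Event 3 (EXEC): [MAIN] PC=2: INC 5 -> ACC=11
Event 4 (EXEC): [MAIN] PC=3: INC 2 -> ACC=13
Event 5 (INT 0): INT 0 arrives: push (MAIN, PC=4), enter IRQ0 at PC=0 (depth now 1)

Answer: IRQ0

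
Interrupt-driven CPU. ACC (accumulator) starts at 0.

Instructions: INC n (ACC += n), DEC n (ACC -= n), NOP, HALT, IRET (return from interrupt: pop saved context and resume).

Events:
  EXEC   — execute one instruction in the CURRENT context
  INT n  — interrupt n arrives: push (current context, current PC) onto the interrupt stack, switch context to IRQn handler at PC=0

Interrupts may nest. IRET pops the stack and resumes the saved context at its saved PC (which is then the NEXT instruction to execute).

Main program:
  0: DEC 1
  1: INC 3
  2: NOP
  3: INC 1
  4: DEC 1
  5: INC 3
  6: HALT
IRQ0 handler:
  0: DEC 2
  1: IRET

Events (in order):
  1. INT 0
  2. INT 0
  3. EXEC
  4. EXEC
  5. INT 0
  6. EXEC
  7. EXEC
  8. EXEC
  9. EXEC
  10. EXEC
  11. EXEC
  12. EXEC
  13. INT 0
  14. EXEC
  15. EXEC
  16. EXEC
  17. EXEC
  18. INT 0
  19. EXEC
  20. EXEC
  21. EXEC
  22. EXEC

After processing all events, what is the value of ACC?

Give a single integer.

Event 1 (INT 0): INT 0 arrives: push (MAIN, PC=0), enter IRQ0 at PC=0 (depth now 1)
Event 2 (INT 0): INT 0 arrives: push (IRQ0, PC=0), enter IRQ0 at PC=0 (depth now 2)
Event 3 (EXEC): [IRQ0] PC=0: DEC 2 -> ACC=-2
Event 4 (EXEC): [IRQ0] PC=1: IRET -> resume IRQ0 at PC=0 (depth now 1)
Event 5 (INT 0): INT 0 arrives: push (IRQ0, PC=0), enter IRQ0 at PC=0 (depth now 2)
Event 6 (EXEC): [IRQ0] PC=0: DEC 2 -> ACC=-4
Event 7 (EXEC): [IRQ0] PC=1: IRET -> resume IRQ0 at PC=0 (depth now 1)
Event 8 (EXEC): [IRQ0] PC=0: DEC 2 -> ACC=-6
Event 9 (EXEC): [IRQ0] PC=1: IRET -> resume MAIN at PC=0 (depth now 0)
Event 10 (EXEC): [MAIN] PC=0: DEC 1 -> ACC=-7
Event 11 (EXEC): [MAIN] PC=1: INC 3 -> ACC=-4
Event 12 (EXEC): [MAIN] PC=2: NOP
Event 13 (INT 0): INT 0 arrives: push (MAIN, PC=3), enter IRQ0 at PC=0 (depth now 1)
Event 14 (EXEC): [IRQ0] PC=0: DEC 2 -> ACC=-6
Event 15 (EXEC): [IRQ0] PC=1: IRET -> resume MAIN at PC=3 (depth now 0)
Event 16 (EXEC): [MAIN] PC=3: INC 1 -> ACC=-5
Event 17 (EXEC): [MAIN] PC=4: DEC 1 -> ACC=-6
Event 18 (INT 0): INT 0 arrives: push (MAIN, PC=5), enter IRQ0 at PC=0 (depth now 1)
Event 19 (EXEC): [IRQ0] PC=0: DEC 2 -> ACC=-8
Event 20 (EXEC): [IRQ0] PC=1: IRET -> resume MAIN at PC=5 (depth now 0)
Event 21 (EXEC): [MAIN] PC=5: INC 3 -> ACC=-5
Event 22 (EXEC): [MAIN] PC=6: HALT

Answer: -5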